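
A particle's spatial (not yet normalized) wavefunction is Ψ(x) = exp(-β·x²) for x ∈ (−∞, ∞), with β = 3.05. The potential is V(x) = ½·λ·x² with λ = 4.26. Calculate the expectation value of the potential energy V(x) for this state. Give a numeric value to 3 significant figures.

0.175

⟨V⟩ = ∫ V(x)·|Ψ|² dx / ∫|Ψ|² dx.
Gaussian moments: ∫x^(2j)·e^(−2βx²) dx = (2j−1)!!/(4β)^j · √(π/(2β)), odd powers integrate to 0; here √(π/(2β)) = 0.71765.
State is unnormalized: ∫|Ψ|² dx = 0.71765, and ∫Ψ*·V(x)·Ψ dx = 0.12529, so ⟨V⟩ = 0.12529 / 0.71765.
⟨V⟩ = 0.17459.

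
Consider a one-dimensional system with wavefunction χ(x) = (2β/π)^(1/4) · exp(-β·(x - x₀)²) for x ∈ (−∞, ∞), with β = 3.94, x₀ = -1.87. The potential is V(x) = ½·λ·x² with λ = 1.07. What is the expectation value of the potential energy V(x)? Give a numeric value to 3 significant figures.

1.90

⟨V⟩ = ∫ V(x)·|χ|² dx.
Gaussian moments (u = x − x₀): ∫u^(2j)·e^(−2βu²) du = (2j−1)!!/(4β)^j · √(π/(2β)), odd powers integrate to 0; here √(π/(2β)) = 0.63141.
⟨V⟩ = 1.9048.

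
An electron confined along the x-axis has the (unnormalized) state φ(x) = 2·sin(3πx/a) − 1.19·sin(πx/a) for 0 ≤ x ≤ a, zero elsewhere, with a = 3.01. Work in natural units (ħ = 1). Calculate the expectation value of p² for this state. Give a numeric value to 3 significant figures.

p² φ = −ħ² d²φ/dx²; ⟨p²⟩ = −ħ² ∫ φ*·φ'' dx / ∫|φ|² dx.
d²/dx² sin(jπx/a) = −(jπ/a)²·sin(jπx/a); on 0 ≤ x ≤ a, ∫sin²(jπx/a) dx = a/2 and ∫sin(jπx/a)·sin(lπx/a) dx = 0 for j ≠ l, so only diagonal terms survive in ∫|φ|² and ∫φ·φ″; ∫φ·φ′ dx = [φ²/2] between the walls = 0.
State is unnormalized: ∫|φ|² dx = 8.1512, and ∫φ*·(−ħ² φ'') dx = 61.343, so ⟨p²⟩ = 61.343 / 8.1512.
⟨p²⟩ = 7.5256.

7.53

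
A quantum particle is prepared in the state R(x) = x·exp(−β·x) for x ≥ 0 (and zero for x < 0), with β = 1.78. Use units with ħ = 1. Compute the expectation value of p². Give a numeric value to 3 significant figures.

p² R = −ħ² d²R/dx²; ⟨p²⟩ = −ħ² ∫ R*·R'' dx / ∫|R|² dx.
Differentiate x·exp(−β·x) with the product rule; every integrand then reduces to terms xʲ·e^(−2βx) on [0, ∞), with ∫₀^∞ xʲ·e^(−2βx) dx = j!/(2β)^(j+1).
State is unnormalized: ∫|R|² dx = 0.044328, and ∫R*·(−ħ² R'') dx = 0.14045, so ⟨p²⟩ = 0.14045 / 0.044328.
⟨p²⟩ = 3.1684.

3.17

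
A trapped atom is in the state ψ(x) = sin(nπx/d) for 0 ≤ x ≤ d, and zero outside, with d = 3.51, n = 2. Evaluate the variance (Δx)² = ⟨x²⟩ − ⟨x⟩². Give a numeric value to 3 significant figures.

0.871

Compute ⟨x⟩ and ⟨x²⟩ separately, then (Δx)² = ⟨x²⟩ − ⟨x⟩².
With sin²θ = (1 − cos2θ)/2 on 0 ≤ x ≤ d: ∫sin²(nπx/d) dx = d/2, ∫x·sin²(nπx/d) dx = d²/4, ∫x²·sin²(nπx/d) dx = d³·(1/6 − 1/(4n²π²)); higher powers xᵏ the same way, integrating xᵏ·cos(2nπx/d) by parts.
Normalization: ∫|ψ|² dx = 1.7550.
⟨x⟩ = 1.7550 and ⟨x²⟩ = 3.9507.
(Δx)² = 3.9507 − (1.7550)² = 0.87064.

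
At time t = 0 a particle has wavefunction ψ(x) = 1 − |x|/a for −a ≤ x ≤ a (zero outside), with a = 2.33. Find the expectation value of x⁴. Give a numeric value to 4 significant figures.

⟨x⁴⟩ = ∫ x⁴·|ψ|² dx / ∫|ψ|² dx (integrals over the domain).
ψ is even, so ∫ over [−a, a] = 2∫₀ᵃ with ψ = 1 − x/a there: ∫₀ᵃ (1 − x/a)² dx = a/3, ∫₀ᵃ x²(1 − x/a)² dx = a³/30, ∫₀ᵃ x⁴(1 − x/a)² dx = a⁵/105.
State is unnormalized: ∫|ψ|² dx = 1.5533, and ∫ψ*·x⁴·ψ dx = 1.3080, so ⟨x⁴⟩ = 1.3080 / 1.5533.
⟨x⁴⟩ = 0.84208.

0.8421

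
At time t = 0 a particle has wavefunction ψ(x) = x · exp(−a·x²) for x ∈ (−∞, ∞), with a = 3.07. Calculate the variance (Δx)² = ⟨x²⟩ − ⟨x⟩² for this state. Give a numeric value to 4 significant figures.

Compute ⟨x⟩ and ⟨x²⟩ separately, then (Δx)² = ⟨x²⟩ − ⟨x⟩².
Expand each integrand as polynomial × e^(−2ax²) and use ∫x^(2j)·e^(−2ax²) dx = (2j−1)!!/(4a)^j · √(π/(2a)), odd powers → 0; here √(π/(2a)) = 0.71530.
Normalization: ∫|ψ|² dx = 0.058250.
⟨x⟩ = 0.0000 and ⟨x²⟩ = 0.24430.
(Δx)² = 0.24430 − (0.0000)² = 0.24430.

0.2443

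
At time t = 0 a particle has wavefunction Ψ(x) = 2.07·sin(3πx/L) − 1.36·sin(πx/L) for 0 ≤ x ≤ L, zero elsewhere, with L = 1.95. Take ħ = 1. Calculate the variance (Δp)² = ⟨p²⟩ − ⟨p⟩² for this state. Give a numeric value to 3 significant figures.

17.1

Compute ⟨p⟩ and ⟨p²⟩ separately; (Δp)² = ⟨p²⟩ − ⟨p⟩².
d²/dx² sin(jπx/L) = −(jπ/L)²·sin(jπx/L); on 0 ≤ x ≤ L, ∫sin²(jπx/L) dx = L/2 and ∫sin(jπx/L)·sin(lπx/L) dx = 0 for j ≠ l, so only diagonal terms survive in ∫|Ψ|² and ∫Ψ·Ψ″; ∫Ψ·Ψ′ dx = [Ψ²/2] between the walls = 0.
Normalization: ∫|Ψ|² dx = 5.9811.
⟨p⟩ = 0.0000 and ⟨p²⟩ = 17.099.
(Δp)² = 17.099 − (0.0000)² = 17.099.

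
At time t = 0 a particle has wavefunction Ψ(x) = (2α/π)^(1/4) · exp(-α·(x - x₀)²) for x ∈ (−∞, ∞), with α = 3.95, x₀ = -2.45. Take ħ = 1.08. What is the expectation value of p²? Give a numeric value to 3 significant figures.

p² Ψ = −ħ² d²Ψ/dx²; ⟨p²⟩ = −ħ² ∫ Ψ*·Ψ'' dx.
Gaussian moments (u = x − x₀): ∫u^(2j)·e^(−2αu²) du = (2j−1)!!/(4α)^j · √(π/(2α)), odd powers integrate to 0; here √(π/(2α)) = 0.63061. Derivatives: d/dx e^(−αu²) = −2αu·e^(−αu²), d²/dx² e^(−αu²) = (4α²u² − 2α)·e^(−αu²).
⟨p²⟩ = 4.6073.

4.61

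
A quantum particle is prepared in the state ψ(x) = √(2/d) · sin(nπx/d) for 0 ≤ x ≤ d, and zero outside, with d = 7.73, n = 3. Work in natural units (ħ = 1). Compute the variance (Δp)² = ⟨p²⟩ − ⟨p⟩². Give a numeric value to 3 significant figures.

1.49

Compute ⟨p⟩ and ⟨p²⟩ separately; (Δp)² = ⟨p²⟩ − ⟨p⟩².
d/dx sin(nπx/d) = (nπ/d)·cos(nπx/d) and d²/dx² sin(nπx/d) = −(nπ/d)²·sin(nπx/d); on 0 ≤ x ≤ d, ∫sin²(nπx/d) dx = d/2 and ∫sin(nπx/d)·cos(nπx/d) dx = 0.
⟨p⟩ = 0.0000 and ⟨p²⟩ = 1.4866.
(Δp)² = 1.4866 − (0.0000)² = 1.4866.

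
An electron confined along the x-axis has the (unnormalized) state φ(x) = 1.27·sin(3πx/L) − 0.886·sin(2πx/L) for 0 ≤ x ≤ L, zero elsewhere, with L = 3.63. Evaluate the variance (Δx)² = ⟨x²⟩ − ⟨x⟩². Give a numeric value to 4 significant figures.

Compute ⟨x⟩ and ⟨x²⟩ separately, then (Δx)² = ⟨x²⟩ − ⟨x⟩².
On 0 ≤ x ≤ L (j ≠ l): ∫sin²(jπx/L) dx = L/2, ∫sin(jπx/L)·sin(lπx/L) dx = 0; diagonal moments ∫x·sin²(jπx/L) dx = L²/4, ∫x²·sin²(jπx/L) dx = L³·(1/6 − 1/(4j²π²)); cross terms ∫x·sin(jπx/L)·sin(lπx/L) dx = 0 for j + l even and −4jlL²/(π²(j² − l²)²) for j + l odd, ∫x²·sin(jπx/L)·sin(lπx/L) dx = (−1)^(j+l)·4jlL³/(π²(j² − l²)²); higher powers the same way via product-to-sum and parts.
Normalization: ∫|φ|² dx = 4.3522.
⟨x⟩ = 2.4777 and ⟨x²⟩ = 6.6935.
(Δx)² = 6.6935 − (2.4777)² = 0.55432.

0.5543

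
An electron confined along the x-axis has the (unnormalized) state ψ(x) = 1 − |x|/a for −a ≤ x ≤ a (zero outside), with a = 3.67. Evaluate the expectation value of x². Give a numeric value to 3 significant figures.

⟨x²⟩ = ∫ x²·|ψ|² dx / ∫|ψ|² dx (integrals over the domain).
ψ is even, so ∫ over [−a, a] = 2∫₀ᵃ with ψ = 1 − x/a there: ∫₀ᵃ (1 − x/a)² dx = a/3, ∫₀ᵃ x²(1 − x/a)² dx = a³/30, ∫₀ᵃ x⁴(1 − x/a)² dx = a⁵/105.
State is unnormalized: ∫|ψ|² dx = 2.4467, and ∫ψ*·x²·ψ dx = 3.2954, so ⟨x²⟩ = 3.2954 / 2.4467.
⟨x²⟩ = 1.3469.

1.35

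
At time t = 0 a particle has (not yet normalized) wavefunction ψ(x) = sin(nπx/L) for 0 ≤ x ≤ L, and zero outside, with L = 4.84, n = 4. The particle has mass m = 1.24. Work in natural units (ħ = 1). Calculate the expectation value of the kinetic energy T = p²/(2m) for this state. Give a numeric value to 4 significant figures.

T = −(ħ²/2m) d²/dx², so ⟨T⟩ = −(ħ²/2m) ∫ ψ*·ψ'' dx / ∫|ψ|² dx; with m = 1.24.
d/dx sin(nπx/L) = (nπ/L)·cos(nπx/L) and d²/dx² sin(nπx/L) = −(nπ/L)²·sin(nπx/L); on 0 ≤ x ≤ L, ∫sin²(nπx/L) dx = L/2 and ∫sin(nπx/L)·cos(nπx/L) dx = 0.
State is unnormalized: ∫|ψ|² dx = 2.4200, and ∫ψ*·(−ħ²/2m · ψ'') dx = 6.5780, so ⟨T⟩ = 6.5780 / 2.4200.
⟨T⟩ = 2.7182.

2.718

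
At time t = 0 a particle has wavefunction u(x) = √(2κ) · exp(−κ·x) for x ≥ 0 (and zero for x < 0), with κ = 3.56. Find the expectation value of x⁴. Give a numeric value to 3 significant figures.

0.00934

⟨x⁴⟩ = ∫ x⁴·|u|² dx (integrals over the domain).
Every integrand reduces to terms xʲ·e^(−2κx) on [0, ∞); use ∫₀^∞ xʲ·e^(−2κx) dx = j!/(2κ)^(j+1).
⟨x⁴⟩ = 0.0093388.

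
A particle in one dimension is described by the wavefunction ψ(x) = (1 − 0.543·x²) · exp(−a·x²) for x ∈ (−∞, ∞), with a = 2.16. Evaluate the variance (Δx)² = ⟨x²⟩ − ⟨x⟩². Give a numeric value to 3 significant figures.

Compute ⟨x⟩ and ⟨x²⟩ separately, then (Δx)² = ⟨x²⟩ − ⟨x⟩².
Expand each integrand as polynomial × e^(−2ax²) and use ∫x^(2j)·e^(−2ax²) dx = (2j−1)!!/(4a)^j · √(π/(2a)), odd powers → 0; here √(π/(2a)) = 0.85277.
Normalization: ∫|ψ|² dx = 0.75569.
⟨x⟩ = 0.0000 and ⟨x²⟩ = 0.089097.
(Δx)² = 0.089097 − (0.0000)² = 0.089097.

0.0891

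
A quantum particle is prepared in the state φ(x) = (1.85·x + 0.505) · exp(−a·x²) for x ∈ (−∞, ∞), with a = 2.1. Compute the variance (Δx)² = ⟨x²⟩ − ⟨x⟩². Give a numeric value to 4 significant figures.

Compute ⟨x⟩ and ⟨x²⟩ separately, then (Δx)² = ⟨x²⟩ − ⟨x⟩².
Expand each integrand as polynomial × e^(−2ax²) and use ∫x^(2j)·e^(−2ax²) dx = (2j−1)!!/(4a)^j · √(π/(2a)), odd powers → 0; here √(π/(2a)) = 0.86487.
Normalization: ∫|φ|² dx = 0.57295.
⟨x⟩ = 0.33578 and ⟨x²⟩ = 0.26548.
(Δx)² = 0.26548 − (0.33578)² = 0.15274.

0.1527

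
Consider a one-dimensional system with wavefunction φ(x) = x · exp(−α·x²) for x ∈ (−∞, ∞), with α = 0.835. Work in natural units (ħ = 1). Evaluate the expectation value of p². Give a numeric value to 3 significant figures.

2.51

p² φ = −ħ² d²φ/dx²; ⟨p²⟩ = −ħ² ∫ φ*·φ'' dx / ∫|φ|² dx.
Expand each integrand as polynomial × e^(−2αx²) and use ∫x^(2j)·e^(−2αx²) dx = (2j−1)!!/(4α)^j · √(π/(2α)), odd powers → 0; here √(π/(2α)) = 1.3716. Differentiate with the product rule, d/dx e^(−αx²) = −2αx·e^(−αx²).
State is unnormalized: ∫|φ|² dx = 0.41065, and ∫φ*·(−ħ² φ'') dx = 1.0287, so ⟨p²⟩ = 1.0287 / 0.41065.
⟨p²⟩ = 2.5050.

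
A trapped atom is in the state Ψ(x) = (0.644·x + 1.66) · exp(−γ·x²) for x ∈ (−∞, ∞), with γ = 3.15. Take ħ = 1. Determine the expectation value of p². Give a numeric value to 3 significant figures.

3.22

p² Ψ = −ħ² d²Ψ/dx²; ⟨p²⟩ = −ħ² ∫ Ψ*·Ψ'' dx / ∫|Ψ|² dx.
Expand each integrand as polynomial × e^(−2γx²) and use ∫x^(2j)·e^(−2γx²) dx = (2j−1)!!/(4γ)^j · √(π/(2γ)), odd powers → 0; here √(π/(2γ)) = 0.70616. Differentiate with the product rule, d/dx e^(−γx²) = −2γx·e^(−γx²).
State is unnormalized: ∫|Ψ|² dx = 1.9691, and ∫Ψ*·(−ħ² Ψ'') dx = 6.3492, so ⟨p²⟩ = 6.3492 / 1.9691.
⟨p²⟩ = 3.2244.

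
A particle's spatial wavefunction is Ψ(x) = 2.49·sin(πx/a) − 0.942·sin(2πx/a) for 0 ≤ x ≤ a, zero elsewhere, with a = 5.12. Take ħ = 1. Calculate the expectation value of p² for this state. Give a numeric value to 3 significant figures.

0.518

p² Ψ = −ħ² d²Ψ/dx²; ⟨p²⟩ = −ħ² ∫ Ψ*·Ψ'' dx / ∫|Ψ|² dx.
d²/dx² sin(jπx/a) = −(jπ/a)²·sin(jπx/a); on 0 ≤ x ≤ a, ∫sin²(jπx/a) dx = a/2 and ∫sin(jπx/a)·sin(lπx/a) dx = 0 for j ≠ l, so only diagonal terms survive in ∫|Ψ|² and ∫Ψ·Ψ″; ∫Ψ·Ψ′ dx = [Ψ²/2] between the walls = 0.
State is unnormalized: ∫|Ψ|² dx = 18.144, and ∫Ψ*·(−ħ² Ψ'') dx = 9.3969, so ⟨p²⟩ = 9.3969 / 18.144.
⟨p²⟩ = 0.51791.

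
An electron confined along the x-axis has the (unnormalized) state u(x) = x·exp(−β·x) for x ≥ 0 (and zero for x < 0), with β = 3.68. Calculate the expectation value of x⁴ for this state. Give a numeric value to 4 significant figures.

0.1227

⟨x⁴⟩ = ∫ x⁴·|u|² dx / ∫|u|² dx (integrals over the domain).
Every integrand reduces to terms xʲ·e^(−2βx) on [0, ∞); use ∫₀^∞ xʲ·e^(−2βx) dx = j!/(2β)^(j+1).
State is unnormalized: ∫|u|² dx = 0.0050165, and ∫u*·x⁴·u dx = 0.00061544, so ⟨x⁴⟩ = 0.00061544 / 0.0050165.
⟨x⁴⟩ = 0.12268.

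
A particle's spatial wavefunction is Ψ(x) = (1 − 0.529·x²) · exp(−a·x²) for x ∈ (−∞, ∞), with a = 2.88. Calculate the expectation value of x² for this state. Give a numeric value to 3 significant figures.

0.0718

⟨x²⟩ = ∫ x²·|Ψ|² dx / ∫|Ψ|² dx (integrals over the domain).
Expand each integrand as polynomial × e^(−2ax²) and use ∫x^(2j)·e^(−2ax²) dx = (2j−1)!!/(4a)^j · √(π/(2a)), odd powers → 0; here √(π/(2a)) = 0.73852.
State is unnormalized: ∫|Ψ|² dx = 0.67537, and ∫Ψ*·x²·Ψ dx = 0.048473, so ⟨x²⟩ = 0.048473 / 0.67537.
⟨x²⟩ = 0.071772.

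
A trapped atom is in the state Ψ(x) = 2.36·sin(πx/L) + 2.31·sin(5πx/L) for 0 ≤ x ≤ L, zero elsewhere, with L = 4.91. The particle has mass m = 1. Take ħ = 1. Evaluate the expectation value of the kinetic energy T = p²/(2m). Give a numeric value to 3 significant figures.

2.61

T = −(ħ²/2m) d²/dx², so ⟨T⟩ = −(ħ²/2m) ∫ Ψ*·Ψ'' dx / ∫|Ψ|² dx; with m = 1.
d²/dx² sin(jπx/L) = −(jπ/L)²·sin(jπx/L); on 0 ≤ x ≤ L, ∫sin²(jπx/L) dx = L/2 and ∫sin(jπx/L)·sin(lπx/L) dx = 0 for j ≠ l, so only diagonal terms survive in ∫|Ψ|² and ∫Ψ·Ψ″; ∫Ψ·Ψ′ dx = [Ψ²/2] between the walls = 0.
State is unnormalized: ∫|Ψ|² dx = 26.773, and ∫Ψ*·(−ħ²/2m · Ψ'') dx = 69.837, so ⟨T⟩ = 69.837 / 26.773.
⟨T⟩ = 2.6084.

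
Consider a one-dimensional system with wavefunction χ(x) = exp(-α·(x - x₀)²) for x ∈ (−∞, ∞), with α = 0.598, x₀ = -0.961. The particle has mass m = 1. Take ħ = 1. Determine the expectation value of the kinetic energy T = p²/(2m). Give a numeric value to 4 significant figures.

T = −(ħ²/2m) d²/dx², so ⟨T⟩ = −(ħ²/2m) ∫ χ*·χ'' dx / ∫|χ|² dx; with m = 1.
Gaussian moments (u = x − x₀): ∫u^(2j)·e^(−2αu²) du = (2j−1)!!/(4α)^j · √(π/(2α)), odd powers integrate to 0; here √(π/(2α)) = 1.6207. Derivatives: d/dx e^(−αu²) = −2αu·e^(−αu²), d²/dx² e^(−αu²) = (4α²u² − 2α)·e^(−αu²).
State is unnormalized: ∫|χ|² dx = 1.6207, and ∫χ*·(−ħ²/2m · χ'') dx = 0.48460, so ⟨T⟩ = 0.48460 / 1.6207.
⟨T⟩ = 0.29900.

0.2990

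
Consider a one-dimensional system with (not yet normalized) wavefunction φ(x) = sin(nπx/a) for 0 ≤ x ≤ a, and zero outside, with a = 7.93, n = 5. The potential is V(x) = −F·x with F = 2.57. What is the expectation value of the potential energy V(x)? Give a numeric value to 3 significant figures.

⟨V⟩ = ∫ V(x)·|φ|² dx / ∫|φ|² dx.
With sin²θ = (1 − cos2θ)/2 on 0 ≤ x ≤ a: ∫sin²(nπx/a) dx = a/2, ∫x·sin²(nπx/a) dx = a²/4, ∫x²·sin²(nπx/a) dx = a³·(1/6 − 1/(4n²π²)); higher powers xᵏ the same way, integrating xᵏ·cos(2nπx/a) by parts.
State is unnormalized: ∫|φ|² dx = 3.9650, and ∫φ*·V(x)·φ dx = -40.404, so ⟨V⟩ = -40.404 / 3.9650.
⟨V⟩ = -10.190.

-10.2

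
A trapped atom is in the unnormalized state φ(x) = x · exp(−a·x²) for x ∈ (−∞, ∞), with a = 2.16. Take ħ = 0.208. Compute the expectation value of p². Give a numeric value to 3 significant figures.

0.280

p² φ = −ħ² d²φ/dx²; ⟨p²⟩ = −ħ² ∫ φ*·φ'' dx / ∫|φ|² dx.
Expand each integrand as polynomial × e^(−2ax²) and use ∫x^(2j)·e^(−2ax²) dx = (2j−1)!!/(4a)^j · √(π/(2a)), odd powers → 0; here √(π/(2a)) = 0.85277. Differentiate with the product rule, d/dx e^(−ax²) = −2ax·e^(−ax²).
State is unnormalized: ∫|φ|² dx = 0.098700, and ∫φ*·(−ħ² φ'') dx = 0.027671, so ⟨p²⟩ = 0.027671 / 0.098700.
⟨p²⟩ = 0.28035.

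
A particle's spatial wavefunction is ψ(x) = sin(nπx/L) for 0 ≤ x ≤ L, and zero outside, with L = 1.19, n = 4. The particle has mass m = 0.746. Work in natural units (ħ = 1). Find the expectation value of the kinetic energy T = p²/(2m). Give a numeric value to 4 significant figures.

T = −(ħ²/2m) d²/dx², so ⟨T⟩ = −(ħ²/2m) ∫ ψ*·ψ'' dx / ∫|ψ|² dx; with m = 0.746.
d/dx sin(nπx/L) = (nπ/L)·cos(nπx/L) and d²/dx² sin(nπx/L) = −(nπ/L)²·sin(nπx/L); on 0 ≤ x ≤ L, ∫sin²(nπx/L) dx = L/2 and ∫sin(nπx/L)·cos(nπx/L) dx = 0.
State is unnormalized: ∫|ψ|² dx = 0.59500, and ∫ψ*·(−ħ²/2m · ψ'') dx = 44.471, so ⟨T⟩ = 44.471 / 0.59500.
⟨T⟩ = 74.741.

74.74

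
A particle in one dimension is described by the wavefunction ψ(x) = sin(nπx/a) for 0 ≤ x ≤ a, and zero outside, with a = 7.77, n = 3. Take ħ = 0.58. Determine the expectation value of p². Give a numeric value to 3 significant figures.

0.495

p² ψ = −ħ² d²ψ/dx²; ⟨p²⟩ = −ħ² ∫ ψ*·ψ'' dx / ∫|ψ|² dx.
d/dx sin(nπx/a) = (nπ/a)·cos(nπx/a) and d²/dx² sin(nπx/a) = −(nπ/a)²·sin(nπx/a); on 0 ≤ x ≤ a, ∫sin²(nπx/a) dx = a/2 and ∫sin(nπx/a)·cos(nπx/a) dx = 0.
State is unnormalized: ∫|ψ|² dx = 3.8850, and ∫ψ*·(−ħ² ψ'') dx = 1.9229, so ⟨p²⟩ = 1.9229 / 3.8850.
⟨p²⟩ = 0.49494.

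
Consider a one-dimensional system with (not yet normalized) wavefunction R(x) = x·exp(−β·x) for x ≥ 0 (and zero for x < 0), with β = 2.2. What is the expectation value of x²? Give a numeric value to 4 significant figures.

0.6198

⟨x²⟩ = ∫ x²·|R|² dx / ∫|R|² dx (integrals over the domain).
Every integrand reduces to terms xʲ·e^(−2βx) on [0, ∞); use ∫₀^∞ xʲ·e^(−2βx) dx = j!/(2β)^(j+1).
State is unnormalized: ∫|R|² dx = 0.023479, and ∫R*·x²·R dx = 0.014553, so ⟨x²⟩ = 0.014553 / 0.023479.
⟨x²⟩ = 0.61983.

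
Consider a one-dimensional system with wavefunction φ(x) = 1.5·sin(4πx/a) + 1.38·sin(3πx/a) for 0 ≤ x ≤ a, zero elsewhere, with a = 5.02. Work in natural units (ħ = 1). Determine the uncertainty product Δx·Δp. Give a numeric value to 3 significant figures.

Δx = √(⟨x²⟩−⟨x⟩²), Δp = √(⟨p²⟩−⟨p⟩²).
On 0 ≤ x ≤ a (j ≠ l): ∫sin²(jπx/a) dx = a/2, ∫sin(jπx/a)·sin(lπx/a) dx = 0; diagonal moments ∫x·sin²(jπx/a) dx = a²/4, ∫x²·sin²(jπx/a) dx = a³·(1/6 − 1/(4j²π²)); cross terms ∫x·sin(jπx/a)·sin(lπx/a) dx = 0 for j + l even and −4jla²/(π²(j² − l²)²) for j + l odd, ∫x²·sin(jπx/a)·sin(lπx/a) dx = (−1)^(j+l)·4jla³/(π²(j² − l²)²); higher powers the same way via product-to-sum and parts. d²/dx² sin(jπx/a) = −(jπ/a)²·sin(jπx/a); on 0 ≤ x ≤ a, ∫sin²(jπx/a) dx = a/2 and ∫sin(jπx/a)·sin(lπx/a) dx = 0 for j ≠ l, so only diagonal terms survive in ∫|φ|² and ∫φ·φ″; ∫φ·φ′ dx = [φ²/2] between the walls = 0.
Normalization: ∫|φ|² dx = 10.428.
⟨x⟩ = 1.5169, ⟨x²⟩ = 3.3068 ⇒ Δx = 1.0028.
⟨p⟩ = 0.0000, ⟨p²⟩ = 5.0096 ⇒ Δp = 2.2382.
Δx·Δp = 2.2445.

2.24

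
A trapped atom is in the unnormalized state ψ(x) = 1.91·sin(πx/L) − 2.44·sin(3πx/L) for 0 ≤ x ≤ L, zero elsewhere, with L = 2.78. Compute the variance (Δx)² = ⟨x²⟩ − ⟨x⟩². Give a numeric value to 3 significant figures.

Compute ⟨x⟩ and ⟨x²⟩ separately, then (Δx)² = ⟨x²⟩ − ⟨x⟩².
On 0 ≤ x ≤ L (j ≠ l): ∫sin²(jπx/L) dx = L/2, ∫sin(jπx/L)·sin(lπx/L) dx = 0; diagonal moments ∫x·sin²(jπx/L) dx = L²/4, ∫x²·sin²(jπx/L) dx = L³·(1/6 − 1/(4j²π²)); cross terms ∫x·sin(jπx/L)·sin(lπx/L) dx = 0 for j + l even and −4jlL²/(π²(j² − l²)²) for j + l odd, ∫x²·sin(jπx/L)·sin(lπx/L) dx = (−1)^(j+l)·4jlL³/(π²(j² − l²)²); higher powers the same way via product-to-sum and parts.
Normalization: ∫|ψ|² dx = 13.346.
⟨x⟩ = 1.3900 and ⟨x²⟩ = 2.1153.
(Δx)² = 2.1153 − (1.3900)² = 0.18325.

0.183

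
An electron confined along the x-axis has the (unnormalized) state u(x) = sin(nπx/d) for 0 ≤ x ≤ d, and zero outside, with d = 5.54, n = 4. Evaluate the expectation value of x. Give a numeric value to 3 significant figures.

⟨x⟩ = ∫ x·|u|² dx / ∫|u|² dx (integrals over the domain).
With sin²θ = (1 − cos2θ)/2 on 0 ≤ x ≤ d: ∫sin²(nπx/d) dx = d/2, ∫x·sin²(nπx/d) dx = d²/4, ∫x²·sin²(nπx/d) dx = d³·(1/6 − 1/(4n²π²)); higher powers xᵏ the same way, integrating xᵏ·cos(2nπx/d) by parts.
State is unnormalized: ∫|u|² dx = 2.7700, and ∫u*·x·u dx = 7.6729, so ⟨x⟩ = 7.6729 / 2.7700.
⟨x⟩ = 2.7700.

2.77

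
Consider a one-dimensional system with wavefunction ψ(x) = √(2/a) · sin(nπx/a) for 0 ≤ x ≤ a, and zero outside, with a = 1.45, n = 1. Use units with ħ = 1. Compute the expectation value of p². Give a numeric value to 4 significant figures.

p² ψ = −ħ² d²ψ/dx²; ⟨p²⟩ = −ħ² ∫ ψ*·ψ'' dx.
d/dx sin(nπx/a) = (nπ/a)·cos(nπx/a) and d²/dx² sin(nπx/a) = −(nπ/a)²·sin(nπx/a); on 0 ≤ x ≤ a, ∫sin²(nπx/a) dx = a/2 and ∫sin(nπx/a)·cos(nπx/a) dx = 0.
⟨p²⟩ = 4.6942.

4.694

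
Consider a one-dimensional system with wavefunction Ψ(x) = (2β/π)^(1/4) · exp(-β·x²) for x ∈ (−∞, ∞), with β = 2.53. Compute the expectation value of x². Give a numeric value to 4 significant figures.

0.09881

⟨x²⟩ = ∫ x²·|Ψ|² dx (integrals over the domain).
Gaussian moments: ∫x^(2j)·e^(−2βx²) dx = (2j−1)!!/(4β)^j · √(π/(2β)), odd powers integrate to 0; here √(π/(2β)) = 0.78795.
⟨x²⟩ = 0.098814.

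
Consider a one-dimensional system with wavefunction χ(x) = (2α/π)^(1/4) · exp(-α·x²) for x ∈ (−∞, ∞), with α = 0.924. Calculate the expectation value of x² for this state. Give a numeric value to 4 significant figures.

⟨x²⟩ = ∫ x²·|χ|² dx (integrals over the domain).
Gaussian moments: ∫x^(2j)·e^(−2αx²) dx = (2j−1)!!/(4α)^j · √(π/(2α)), odd powers integrate to 0; here √(π/(2α)) = 1.3038.
⟨x²⟩ = 0.27056.

0.2706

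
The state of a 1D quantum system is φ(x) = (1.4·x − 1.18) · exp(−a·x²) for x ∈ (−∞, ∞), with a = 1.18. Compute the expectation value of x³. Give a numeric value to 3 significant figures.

⟨x³⟩ = ∫ x³·|φ|² dx / ∫|φ|² dx (integrals over the domain).
Expand each integrand as polynomial × e^(−2ax²) and use ∫x^(2j)·e^(−2ax²) dx = (2j−1)!!/(4a)^j · √(π/(2a)), odd powers → 0; here √(π/(2a)) = 1.1538.
State is unnormalized: ∫|φ|² dx = 2.0856, and ∫φ*·x³·φ dx = -0.51333, so ⟨x³⟩ = -0.51333 / 2.0856.
⟨x³⟩ = -0.24613.

-0.246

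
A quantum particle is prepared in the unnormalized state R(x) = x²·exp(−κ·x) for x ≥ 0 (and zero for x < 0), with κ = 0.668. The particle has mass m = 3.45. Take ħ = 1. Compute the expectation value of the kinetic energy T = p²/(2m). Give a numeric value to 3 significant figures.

T = −(ħ²/2m) d²/dx², so ⟨T⟩ = −(ħ²/2m) ∫ R*·R'' dx / ∫|R|² dx; with m = 3.45.
Differentiate x²·exp(−κ·x) with the product rule; every integrand then reduces to terms xʲ·e^(−2κx) on [0, ∞), with ∫₀^∞ xʲ·e^(−2κx) dx = j!/(2κ)^(j+1).
State is unnormalized: ∫|R|² dx = 5.6387, and ∫R*·(−ħ²/2m · R'') dx = 0.12155, so ⟨T⟩ = 0.12155 / 5.6387.
⟨T⟩ = 0.021557.

0.0216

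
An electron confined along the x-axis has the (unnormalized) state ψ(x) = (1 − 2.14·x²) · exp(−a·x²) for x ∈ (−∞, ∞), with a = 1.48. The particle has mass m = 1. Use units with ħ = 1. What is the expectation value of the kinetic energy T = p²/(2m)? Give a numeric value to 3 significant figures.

T = −(ħ²/2m) d²/dx², so ⟨T⟩ = −(ħ²/2m) ∫ ψ*·ψ'' dx / ∫|ψ|² dx; with m = 1.
Expand each integrand as polynomial × e^(−2ax²) and use ∫x^(2j)·e^(−2ax²) dx = (2j−1)!!/(4a)^j · √(π/(2a)), odd powers → 0; here √(π/(2a)) = 1.0302. Differentiate with the product rule, d/dx e^(−ax²) = −2ax·e^(−ax²).
State is unnormalized: ∫|ψ|² dx = 0.68926, and ∫ψ*·(−ħ²/2m · ψ'') dx = 2.0109, so ⟨T⟩ = 2.0109 / 0.68926.
⟨T⟩ = 2.9174.

2.92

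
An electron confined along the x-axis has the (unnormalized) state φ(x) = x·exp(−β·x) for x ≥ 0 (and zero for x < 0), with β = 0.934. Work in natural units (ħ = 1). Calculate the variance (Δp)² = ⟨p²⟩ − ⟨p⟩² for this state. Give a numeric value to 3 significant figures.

Compute ⟨p⟩ and ⟨p²⟩ separately; (Δp)² = ⟨p²⟩ − ⟨p⟩².
Differentiate x·exp(−β·x) with the product rule; every integrand then reduces to terms xʲ·e^(−2βx) on [0, ∞), with ∫₀^∞ xʲ·e^(−2βx) dx = j!/(2β)^(j+1).
Normalization: ∫|φ|² dx = 0.30683.
⟨p⟩ = 0.0000 and ⟨p²⟩ = 0.87236.
(Δp)² = 0.87236 − (0.0000)² = 0.87236.

0.872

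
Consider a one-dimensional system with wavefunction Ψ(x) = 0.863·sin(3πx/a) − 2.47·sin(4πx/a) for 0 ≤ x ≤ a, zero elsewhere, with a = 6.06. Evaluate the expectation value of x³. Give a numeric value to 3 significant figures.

78.7

⟨x³⟩ = ∫ x³·|Ψ|² dx / ∫|Ψ|² dx (integrals over the domain).
On 0 ≤ x ≤ a (j ≠ l): ∫sin²(jπx/a) dx = a/2, ∫sin(jπx/a)·sin(lπx/a) dx = 0; diagonal moments ∫x·sin²(jπx/a) dx = a²/4, ∫x²·sin²(jπx/a) dx = a³·(1/6 − 1/(4j²π²)); cross terms ∫x·sin(jπx/a)·sin(lπx/a) dx = 0 for j + l even and −4jla²/(π²(j² − l²)²) for j + l odd, ∫x²·sin(jπx/a)·sin(lπx/a) dx = (−1)^(j+l)·4jla³/(π²(j² − l²)²); higher powers the same way via product-to-sum and parts.
State is unnormalized: ∫|Ψ|² dx = 20.742, and ∫Ψ*·x³·Ψ dx = 1632.2, so ⟨x³⟩ = 1632.2 / 20.742.
⟨x³⟩ = 78.691.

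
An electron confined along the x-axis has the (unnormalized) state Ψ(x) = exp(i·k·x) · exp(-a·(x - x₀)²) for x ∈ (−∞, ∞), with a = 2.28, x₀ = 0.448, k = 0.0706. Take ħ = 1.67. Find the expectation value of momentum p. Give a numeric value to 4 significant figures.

0.1179

p Ψ = −iħ dΨ/dx; then ⟨p⟩ = ∫ Ψ*·(pΨ) dx / ∫|Ψ|² dx.
Gaussian moments (u = x − x₀): ∫u^(2j)·e^(−2au²) du = (2j−1)!!/(4a)^j · √(π/(2a)), odd powers integrate to 0; here √(π/(2a)) = 0.83003. Derivatives: Ψ′ = (ik − 2au)·Ψ, Ψ″ = ((ik − 2au)² − 2a)·Ψ; the odd-in-u pieces drop out.
State is unnormalized: ∫|Ψ|² dx = 0.83003, and ∫Ψ*·(−iħ Ψ') dx = 0.097862, so ⟨p⟩ = 0.097862 / 0.83003.
⟨p⟩ = 0.11790.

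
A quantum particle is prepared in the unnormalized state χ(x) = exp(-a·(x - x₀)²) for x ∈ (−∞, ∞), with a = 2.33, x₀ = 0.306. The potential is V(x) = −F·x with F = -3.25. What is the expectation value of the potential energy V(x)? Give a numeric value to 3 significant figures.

0.995

⟨V⟩ = ∫ V(x)·|χ|² dx / ∫|χ|² dx.
Gaussian moments (u = x − x₀): ∫u^(2j)·e^(−2au²) du = (2j−1)!!/(4a)^j · √(π/(2a)), odd powers integrate to 0; here √(π/(2a)) = 0.82107.
State is unnormalized: ∫|χ|² dx = 0.82107, and ∫χ*·V(x)·χ dx = 0.81656, so ⟨V⟩ = 0.81656 / 0.82107.
⟨V⟩ = 0.99450.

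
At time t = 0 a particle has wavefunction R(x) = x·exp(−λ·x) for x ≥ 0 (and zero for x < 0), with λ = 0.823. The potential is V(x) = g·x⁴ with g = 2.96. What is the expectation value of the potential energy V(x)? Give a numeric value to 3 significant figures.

⟨V⟩ = ∫ V(x)·|R|² dx / ∫|R|² dx.
Every integrand reduces to terms xʲ·e^(−2λx) on [0, ∞); use ∫₀^∞ xʲ·e^(−2λx) dx = j!/(2λ)^(j+1).
State is unnormalized: ∫|R|² dx = 0.44848, and ∫R*·V(x)·R dx = 65.105, so ⟨V⟩ = 65.105 / 0.44848.
⟨V⟩ = 145.17.

145.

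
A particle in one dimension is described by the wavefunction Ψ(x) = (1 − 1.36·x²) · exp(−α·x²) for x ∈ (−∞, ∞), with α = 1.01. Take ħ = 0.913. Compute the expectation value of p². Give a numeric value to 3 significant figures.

p² Ψ = −ħ² d²Ψ/dx²; ⟨p²⟩ = −ħ² ∫ Ψ*·Ψ'' dx / ∫|Ψ|² dx.
Expand each integrand as polynomial × e^(−2αx²) and use ∫x^(2j)·e^(−2αx²) dx = (2j−1)!!/(4α)^j · √(π/(2α)), odd powers → 0; here √(π/(2α)) = 1.2471. Differentiate with the product rule, d/dx e^(−αx²) = −2αx·e^(−αx²).
State is unnormalized: ∫|Ψ|² dx = 0.83144, and ∫Ψ*·(−ħ² Ψ'') dx = 2.5897, so ⟨p²⟩ = 2.5897 / 0.83144.
⟨p²⟩ = 3.1147.

3.11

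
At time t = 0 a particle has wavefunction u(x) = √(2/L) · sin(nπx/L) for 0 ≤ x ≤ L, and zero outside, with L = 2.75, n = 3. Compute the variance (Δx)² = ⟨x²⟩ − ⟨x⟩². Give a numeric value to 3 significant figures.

0.588

Compute ⟨x⟩ and ⟨x²⟩ separately, then (Δx)² = ⟨x²⟩ − ⟨x⟩².
With sin²θ = (1 − cos2θ)/2 on 0 ≤ x ≤ L: ∫sin²(nπx/L) dx = L/2, ∫x·sin²(nπx/L) dx = L²/4, ∫x²·sin²(nπx/L) dx = L³·(1/6 − 1/(4n²π²)); higher powers xᵏ the same way, integrating xᵏ·cos(2nπx/L) by parts.
⟨x⟩ = 1.3750 and ⟨x²⟩ = 2.4783.
(Δx)² = 2.4783 − (1.3750)² = 0.58764.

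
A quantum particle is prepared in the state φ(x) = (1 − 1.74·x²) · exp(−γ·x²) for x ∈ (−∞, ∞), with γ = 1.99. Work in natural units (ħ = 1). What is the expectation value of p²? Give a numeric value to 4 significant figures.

p² φ = −ħ² d²φ/dx²; ⟨p²⟩ = −ħ² ∫ φ*·φ'' dx / ∫|φ|² dx.
Expand each integrand as polynomial × e^(−2γx²) and use ∫x^(2j)·e^(−2γx²) dx = (2j−1)!!/(4γ)^j · √(π/(2γ)), odd powers → 0; here √(π/(2γ)) = 0.88845. Differentiate with the product rule, d/dx e^(−γx²) = −2γx·e^(−γx²).
State is unnormalized: ∫|φ|² dx = 0.62739, and ∫φ*·(−ħ² φ'') dx = 3.1323, so ⟨p²⟩ = 3.1323 / 0.62739.
⟨p²⟩ = 4.9926.

4.993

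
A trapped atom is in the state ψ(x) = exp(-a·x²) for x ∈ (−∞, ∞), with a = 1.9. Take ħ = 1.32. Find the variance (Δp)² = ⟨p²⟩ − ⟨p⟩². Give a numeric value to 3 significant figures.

Compute ⟨p⟩ and ⟨p²⟩ separately; (Δp)² = ⟨p²⟩ − ⟨p⟩².
Gaussian moments: ∫x^(2j)·e^(−2ax²) dx = (2j−1)!!/(4a)^j · √(π/(2a)), odd powers integrate to 0; here √(π/(2a)) = 0.90925. Derivatives: d/dx e^(−ax²) = −2ax·e^(−ax²), d²/dx² e^(−ax²) = (4a²x² − 2a)·e^(−ax²).
Normalization: ∫|ψ|² dx = 0.90925.
⟨p⟩ = 0.0000 and ⟨p²⟩ = 3.3106.
(Δp)² = 3.3106 − (0.0000)² = 3.3106.

3.31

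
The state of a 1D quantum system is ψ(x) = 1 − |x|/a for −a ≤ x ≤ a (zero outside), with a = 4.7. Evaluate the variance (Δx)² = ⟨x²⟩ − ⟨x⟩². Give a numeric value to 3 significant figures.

2.21

Compute ⟨x⟩ and ⟨x²⟩ separately, then (Δx)² = ⟨x²⟩ − ⟨x⟩².
ψ is even, so ∫ over [−a, a] = 2∫₀ᵃ with ψ = 1 − x/a there: ∫₀ᵃ (1 − x/a)² dx = a/3, ∫₀ᵃ x²(1 − x/a)² dx = a³/30, ∫₀ᵃ x⁴(1 − x/a)² dx = a⁵/105.
Normalization: ∫|ψ|² dx = 3.1333.
⟨x⟩ = 0.0000 and ⟨x²⟩ = 2.2090.
(Δx)² = 2.2090 − (0.0000)² = 2.2090.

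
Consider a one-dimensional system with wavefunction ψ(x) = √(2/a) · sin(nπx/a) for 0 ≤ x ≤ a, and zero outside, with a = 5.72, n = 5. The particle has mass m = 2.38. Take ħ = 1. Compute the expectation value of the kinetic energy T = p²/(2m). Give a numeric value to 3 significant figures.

T = −(ħ²/2m) d²/dx², so ⟨T⟩ = −(ħ²/2m) ∫ ψ*·ψ'' dx; with m = 2.38.
d/dx sin(nπx/a) = (nπ/a)·cos(nπx/a) and d²/dx² sin(nπx/a) = −(nπ/a)²·sin(nπx/a); on 0 ≤ x ≤ a, ∫sin²(nπx/a) dx = a/2 and ∫sin(nπx/a)·cos(nπx/a) dx = 0.
⟨T⟩ = 1.5843.

1.58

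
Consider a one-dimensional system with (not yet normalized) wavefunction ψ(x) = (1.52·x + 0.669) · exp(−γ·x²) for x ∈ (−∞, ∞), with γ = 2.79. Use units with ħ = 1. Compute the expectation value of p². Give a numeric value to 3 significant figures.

4.55

p² ψ = −ħ² d²ψ/dx²; ⟨p²⟩ = −ħ² ∫ ψ*·ψ'' dx / ∫|ψ|² dx.
Expand each integrand as polynomial × e^(−2γx²) and use ∫x^(2j)·e^(−2γx²) dx = (2j−1)!!/(4γ)^j · √(π/(2γ)), odd powers → 0; here √(π/(2γ)) = 0.75034. Differentiate with the product rule, d/dx e^(−γx²) = −2γx·e^(−γx²).
State is unnormalized: ∫|ψ|² dx = 0.49116, and ∫ψ*·(−ħ² ψ'') dx = 2.2371, so ⟨p²⟩ = 2.2371 / 0.49116.
⟨p²⟩ = 4.5548.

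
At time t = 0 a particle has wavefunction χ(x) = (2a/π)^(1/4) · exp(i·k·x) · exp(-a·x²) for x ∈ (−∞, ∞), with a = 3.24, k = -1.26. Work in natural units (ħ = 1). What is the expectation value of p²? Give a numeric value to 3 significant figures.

4.83

p² χ = −ħ² d²χ/dx²; ⟨p²⟩ = −ħ² ∫ χ*·χ'' dx.
Gaussian moments: ∫x^(2j)·e^(−2ax²) dx = (2j−1)!!/(4a)^j · √(π/(2a)), odd powers integrate to 0; here √(π/(2a)) = 0.69629. Derivatives: χ′ = (ik − 2ax)·χ, χ″ = ((ik − 2ax)² − 2a)·χ; the odd-in-x pieces drop out.
⟨p²⟩ = 4.8276.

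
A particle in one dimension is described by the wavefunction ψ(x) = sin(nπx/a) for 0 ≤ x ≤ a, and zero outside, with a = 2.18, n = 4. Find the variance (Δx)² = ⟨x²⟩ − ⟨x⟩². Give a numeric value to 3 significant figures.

0.381

Compute ⟨x⟩ and ⟨x²⟩ separately, then (Δx)² = ⟨x²⟩ − ⟨x⟩².
With sin²θ = (1 − cos2θ)/2 on 0 ≤ x ≤ a: ∫sin²(nπx/a) dx = a/2, ∫x·sin²(nπx/a) dx = a²/4, ∫x²·sin²(nπx/a) dx = a³·(1/6 − 1/(4n²π²)); higher powers xᵏ the same way, integrating xᵏ·cos(2nπx/a) by parts.
Normalization: ∫|ψ|² dx = 1.0900.
⟨x⟩ = 1.0900 and ⟨x²⟩ = 1.5691.
(Δx)² = 1.5691 − (1.0900)² = 0.38099.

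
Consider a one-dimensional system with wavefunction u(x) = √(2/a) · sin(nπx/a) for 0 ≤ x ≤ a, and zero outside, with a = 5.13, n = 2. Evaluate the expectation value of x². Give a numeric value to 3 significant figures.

8.44

⟨x²⟩ = ∫ x²·|u|² dx (integrals over the domain).
With sin²θ = (1 − cos2θ)/2 on 0 ≤ x ≤ a: ∫sin²(nπx/a) dx = a/2, ∫x·sin²(nπx/a) dx = a²/4, ∫x²·sin²(nπx/a) dx = a³·(1/6 − 1/(4n²π²)); higher powers xᵏ the same way, integrating xᵏ·cos(2nπx/a) by parts.
⟨x²⟩ = 8.4390.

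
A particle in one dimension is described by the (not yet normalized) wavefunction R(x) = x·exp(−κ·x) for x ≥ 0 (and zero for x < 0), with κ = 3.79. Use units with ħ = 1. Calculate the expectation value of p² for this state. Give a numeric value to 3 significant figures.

p² R = −ħ² d²R/dx²; ⟨p²⟩ = −ħ² ∫ R*·R'' dx / ∫|R|² dx.
Differentiate x·exp(−κ·x) with the product rule; every integrand then reduces to terms xʲ·e^(−2κx) on [0, ∞), with ∫₀^∞ xʲ·e^(−2κx) dx = j!/(2κ)^(j+1).
State is unnormalized: ∫|R|² dx = 0.0045922, and ∫R*·(−ħ² R'') dx = 0.065963, so ⟨p²⟩ = 0.065963 / 0.0045922.
⟨p²⟩ = 14.364.

14.4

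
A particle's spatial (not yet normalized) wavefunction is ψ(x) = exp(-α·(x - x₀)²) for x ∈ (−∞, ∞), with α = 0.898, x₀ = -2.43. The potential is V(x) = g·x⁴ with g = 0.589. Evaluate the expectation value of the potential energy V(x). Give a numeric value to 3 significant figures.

26.5

⟨V⟩ = ∫ V(x)·|ψ|² dx / ∫|ψ|² dx.
Gaussian moments (u = x − x₀): ∫u^(2j)·e^(−2αu²) du = (2j−1)!!/(4α)^j · √(π/(2α)), odd powers integrate to 0; here √(π/(2α)) = 1.3226.
State is unnormalized: ∫|ψ|² dx = 1.3226, and ∫ψ*·V(x)·ψ dx = 35.027, so ⟨V⟩ = 35.027 / 1.3226.
⟨V⟩ = 26.484.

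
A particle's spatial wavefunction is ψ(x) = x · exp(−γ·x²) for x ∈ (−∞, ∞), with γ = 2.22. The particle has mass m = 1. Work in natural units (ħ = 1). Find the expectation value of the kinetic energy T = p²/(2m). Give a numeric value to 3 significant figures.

T = −(ħ²/2m) d²/dx², so ⟨T⟩ = −(ħ²/2m) ∫ ψ*·ψ'' dx / ∫|ψ|² dx; with m = 1.
Expand each integrand as polynomial × e^(−2γx²) and use ∫x^(2j)·e^(−2γx²) dx = (2j−1)!!/(4γ)^j · √(π/(2γ)), odd powers → 0; here √(π/(2γ)) = 0.84117. Differentiate with the product rule, d/dx e^(−γx²) = −2γx·e^(−γx²).
State is unnormalized: ∫|ψ|² dx = 0.094726, and ∫ψ*·(−ħ²/2m · ψ'') dx = 0.31544, so ⟨T⟩ = 0.31544 / 0.094726.
⟨T⟩ = 3.3300.

3.33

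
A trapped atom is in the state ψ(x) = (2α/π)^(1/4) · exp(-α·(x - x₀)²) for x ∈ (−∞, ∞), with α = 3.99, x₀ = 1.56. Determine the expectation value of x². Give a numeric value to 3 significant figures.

2.50

⟨x²⟩ = ∫ x²·|ψ|² dx (integrals over the domain).
Gaussian moments (u = x − x₀): ∫u^(2j)·e^(−2αu²) du = (2j−1)!!/(4α)^j · √(π/(2α)), odd powers integrate to 0; here √(π/(2α)) = 0.62744.
⟨x²⟩ = 2.4963.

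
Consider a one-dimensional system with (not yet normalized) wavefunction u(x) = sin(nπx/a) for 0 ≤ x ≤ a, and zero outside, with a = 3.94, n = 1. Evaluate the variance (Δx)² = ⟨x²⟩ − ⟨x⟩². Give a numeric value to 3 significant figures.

Compute ⟨x⟩ and ⟨x²⟩ separately, then (Δx)² = ⟨x²⟩ − ⟨x⟩².
With sin²θ = (1 − cos2θ)/2 on 0 ≤ x ≤ a: ∫sin²(nπx/a) dx = a/2, ∫x·sin²(nπx/a) dx = a²/4, ∫x²·sin²(nπx/a) dx = a³·(1/6 − 1/(4n²π²)); higher powers xᵏ the same way, integrating xᵏ·cos(2nπx/a) by parts.
Normalization: ∫|u|² dx = 1.9700.
⟨x⟩ = 1.9700 and ⟨x²⟩ = 4.3881.
(Δx)² = 4.3881 − (1.9700)² = 0.50720.

0.507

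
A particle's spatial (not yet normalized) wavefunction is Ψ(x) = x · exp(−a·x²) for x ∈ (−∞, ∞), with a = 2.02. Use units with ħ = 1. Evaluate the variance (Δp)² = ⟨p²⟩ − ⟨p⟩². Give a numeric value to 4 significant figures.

6.060

Compute ⟨p⟩ and ⟨p²⟩ separately; (Δp)² = ⟨p²⟩ − ⟨p⟩².
Expand each integrand as polynomial × e^(−2ax²) and use ∫x^(2j)·e^(−2ax²) dx = (2j−1)!!/(4a)^j · √(π/(2a)), odd powers → 0; here √(π/(2a)) = 0.88183. Differentiate with the product rule, d/dx e^(−ax²) = −2ax·e^(−ax²).
Normalization: ∫|Ψ|² dx = 0.10914.
⟨p⟩ = 0.0000 and ⟨p²⟩ = 6.0600.
(Δp)² = 6.0600 − (0.0000)² = 6.0600.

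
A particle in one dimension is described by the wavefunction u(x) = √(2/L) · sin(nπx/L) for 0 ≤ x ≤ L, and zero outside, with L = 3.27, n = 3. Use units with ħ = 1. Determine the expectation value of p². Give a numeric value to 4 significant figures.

8.307

p² u = −ħ² d²u/dx²; ⟨p²⟩ = −ħ² ∫ u*·u'' dx.
d/dx sin(nπx/L) = (nπ/L)·cos(nπx/L) and d²/dx² sin(nπx/L) = −(nπ/L)²·sin(nπx/L); on 0 ≤ x ≤ L, ∫sin²(nπx/L) dx = L/2 and ∫sin(nπx/L)·cos(nπx/L) dx = 0.
⟨p²⟩ = 8.3070.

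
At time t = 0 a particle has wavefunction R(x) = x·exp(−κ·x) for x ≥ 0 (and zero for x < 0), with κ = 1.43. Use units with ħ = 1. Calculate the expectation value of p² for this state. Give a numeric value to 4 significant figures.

2.045

p² R = −ħ² d²R/dx²; ⟨p²⟩ = −ħ² ∫ R*·R'' dx / ∫|R|² dx.
Differentiate x·exp(−κ·x) with the product rule; every integrand then reduces to terms xʲ·e^(−2κx) on [0, ∞), with ∫₀^∞ xʲ·e^(−2κx) dx = j!/(2κ)^(j+1).
State is unnormalized: ∫|R|² dx = 0.085493, and ∫R*·(−ħ² R'') dx = 0.17483, so ⟨p²⟩ = 0.17483 / 0.085493.
⟨p²⟩ = 2.0449.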